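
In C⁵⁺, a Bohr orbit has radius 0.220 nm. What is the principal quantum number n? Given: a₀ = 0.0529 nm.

5

r_n = n²a₀/Z ⇒ n² = rZ/a₀ = 0.220 × 6 / 0.0529 ≈ 24.95
n = 5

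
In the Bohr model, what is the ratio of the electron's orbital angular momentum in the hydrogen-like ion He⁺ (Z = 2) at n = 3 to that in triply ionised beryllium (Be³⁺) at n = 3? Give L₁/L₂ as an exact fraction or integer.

1

L = nℏ is independent of Z.
L₁/L₂ = n₁/n₂ = 3/3 = 1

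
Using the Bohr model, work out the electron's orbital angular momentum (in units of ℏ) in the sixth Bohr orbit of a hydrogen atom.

L_n = nℏ, so L/ℏ = n = 6.

6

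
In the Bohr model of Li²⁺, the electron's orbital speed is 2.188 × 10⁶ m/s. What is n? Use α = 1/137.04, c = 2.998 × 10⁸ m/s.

3

v_n = Zαc/n ⇒ n = Zαc/v = 3 × 0.007297 × 2.998 × 10⁸ / 2.188 × 10⁶ ≈ 3.00
n = 3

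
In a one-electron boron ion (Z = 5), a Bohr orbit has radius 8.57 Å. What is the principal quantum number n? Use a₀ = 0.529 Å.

r_n = n²a₀/Z ⇒ n² = rZ/a₀ = 8.57 × 5 / 0.529 ≈ 81.00
n = 9

9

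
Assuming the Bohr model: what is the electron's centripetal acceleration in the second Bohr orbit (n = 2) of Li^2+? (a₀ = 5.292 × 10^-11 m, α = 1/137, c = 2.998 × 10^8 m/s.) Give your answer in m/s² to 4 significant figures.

r = n²a₀/Z = 7.056 × 10^-11 m, v = Zαc/n = 3.282 × 10^6 m/s
a = v²/r = (3.282 × 10^6)² / 7.056 × 10^-11 = 1.527 × 10^23 m/s²

1.527 × 10^23 m/s²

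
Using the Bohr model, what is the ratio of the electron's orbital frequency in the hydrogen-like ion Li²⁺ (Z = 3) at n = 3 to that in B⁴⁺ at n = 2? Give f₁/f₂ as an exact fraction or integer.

8/75

f ∝ Z^2 · n^-3
f₁/f₂ = (3/5)^2 · (3/2)^-3 = 8/75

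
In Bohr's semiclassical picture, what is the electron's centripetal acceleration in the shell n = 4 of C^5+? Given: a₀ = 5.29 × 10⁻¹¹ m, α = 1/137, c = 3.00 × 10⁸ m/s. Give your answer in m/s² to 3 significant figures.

7.65 × 10²² m/s²

r = n²a₀/Z = 1.41 × 10⁻¹⁰ m, v = Zαc/n = 3.28 × 10⁶ m/s
a = v²/r = (3.28 × 10⁶)² / 1.41 × 10⁻¹⁰ = 7.65 × 10²² m/s²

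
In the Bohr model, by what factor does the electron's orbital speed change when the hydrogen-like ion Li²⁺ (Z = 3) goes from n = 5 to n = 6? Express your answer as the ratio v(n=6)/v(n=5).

v ∝ Z^1 · n^-1; with Z fixed, v ∝ n^-1.
v(n=6)/v(n=5) = (6/5)^-1 = 5/6

5/6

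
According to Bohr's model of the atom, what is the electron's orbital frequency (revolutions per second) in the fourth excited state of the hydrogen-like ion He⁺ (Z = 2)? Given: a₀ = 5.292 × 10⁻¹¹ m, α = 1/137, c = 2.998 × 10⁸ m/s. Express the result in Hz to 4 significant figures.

2.106 × 10¹⁴ Hz

r = n²a₀/Z = 6.615 × 10⁻¹⁰ m, v = Zαc/n = 8.753 × 10⁵ m/s
f = v/(2πr) = 2.106 × 10¹⁴ Hz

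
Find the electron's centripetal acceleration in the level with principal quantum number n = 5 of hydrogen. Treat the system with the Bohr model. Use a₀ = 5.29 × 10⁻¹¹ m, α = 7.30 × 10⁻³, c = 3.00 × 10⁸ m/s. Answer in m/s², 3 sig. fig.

1.45 × 10²⁰ m/s²

r = n²a₀/Z = 1.32 × 10⁻⁹ m, v = Zαc/n = 4.38 × 10⁵ m/s
a = v²/r = (4.38 × 10⁵)² / 1.32 × 10⁻⁹ = 1.45 × 10²⁰ m/s²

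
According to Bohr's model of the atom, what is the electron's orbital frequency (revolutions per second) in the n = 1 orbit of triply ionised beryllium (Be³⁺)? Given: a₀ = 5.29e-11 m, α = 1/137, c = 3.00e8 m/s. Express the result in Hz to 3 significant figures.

r = n²a₀/Z = 1.32e-11 m, v = Zαc/n = 8.76e6 m/s
f = v/(2πr) = 1.05e17 Hz

1.05e17 Hz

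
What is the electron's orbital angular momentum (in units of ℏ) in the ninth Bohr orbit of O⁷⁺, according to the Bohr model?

9

L_n = nℏ, so L/ℏ = n = 9.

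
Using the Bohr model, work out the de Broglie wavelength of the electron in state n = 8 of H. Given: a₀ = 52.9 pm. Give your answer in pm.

2660 pm

The Bohr quantisation condition is nλ = 2πr_n.
r_n = n²a₀/Z = 3390 pm
λ = 2πr_n/n = 2π·3390/8 = 2660 pm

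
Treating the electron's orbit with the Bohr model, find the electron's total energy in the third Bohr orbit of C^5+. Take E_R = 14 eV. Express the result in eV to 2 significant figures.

-56 eV

E_n = −E_R·Z²/n² = −14 × 6²/3² = -56 eV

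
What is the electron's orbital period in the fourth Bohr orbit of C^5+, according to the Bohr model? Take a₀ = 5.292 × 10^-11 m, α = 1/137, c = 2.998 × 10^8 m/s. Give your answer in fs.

0.2701 fs

r = n²a₀/Z = 4²·5.292 × 10^-11/6 = 1.411 × 10^-10 m
v = Zαc/n = 6·0.007299·2.998 × 10^8/4 = 3.282 × 10^6 m/s
T = 2πr/v = 2.701 × 10^-16 s = 0.2701 fs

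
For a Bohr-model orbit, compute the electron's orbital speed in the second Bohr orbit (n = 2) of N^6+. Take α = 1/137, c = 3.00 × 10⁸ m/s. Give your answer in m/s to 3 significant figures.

7.66 × 10⁶ m/s

v_n = Zαc/n = 7 × 0.00730 × 3.00 × 10⁸ / 2
    = 7.66 × 10⁶ m/s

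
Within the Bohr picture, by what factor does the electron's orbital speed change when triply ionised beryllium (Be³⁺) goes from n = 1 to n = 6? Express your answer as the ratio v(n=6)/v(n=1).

v ∝ Z^1 · n^-1; with Z fixed, v ∝ n^-1.
v(n=6)/v(n=1) = (6/1)^-1 = 1/6

1/6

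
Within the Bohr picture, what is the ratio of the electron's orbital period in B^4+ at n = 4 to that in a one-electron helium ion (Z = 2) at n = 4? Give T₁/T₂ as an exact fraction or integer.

4/25

T ∝ Z^-2 · n^3
T₁/T₂ = (5/2)^-2 · (4/4)^3 = 4/25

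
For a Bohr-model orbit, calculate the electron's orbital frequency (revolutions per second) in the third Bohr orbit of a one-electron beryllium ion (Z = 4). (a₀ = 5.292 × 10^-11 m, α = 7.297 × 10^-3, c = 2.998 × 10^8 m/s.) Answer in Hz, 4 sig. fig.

3.899 × 10^15 Hz

r = n²a₀/Z = 1.191 × 10^-10 m, v = Zαc/n = 2.917 × 10^6 m/s
f = v/(2πr) = 3.899 × 10^15 Hz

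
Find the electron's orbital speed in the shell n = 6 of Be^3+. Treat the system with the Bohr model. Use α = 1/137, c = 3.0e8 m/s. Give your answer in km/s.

v_n = Zαc/n = 4 × 0.0073 × 3.0e8 / 6
    = 1500 km/s

1500 km/s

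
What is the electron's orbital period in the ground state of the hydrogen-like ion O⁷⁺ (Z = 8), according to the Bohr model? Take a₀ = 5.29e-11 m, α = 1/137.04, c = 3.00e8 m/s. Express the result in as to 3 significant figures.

2.37 as

r = n²a₀/Z = 1²·5.29e-11/8 = 6.61e-12 m
v = Zαc/n = 8·0.00730·3.00e8/1 = 1.75e7 m/s
T = 2πr/v = 2.37e-18 s = 2.37 as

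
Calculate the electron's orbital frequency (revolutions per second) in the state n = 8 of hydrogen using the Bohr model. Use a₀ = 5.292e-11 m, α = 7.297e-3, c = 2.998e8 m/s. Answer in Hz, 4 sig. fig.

1.285e13 Hz

r = n²a₀/Z = 3.387e-9 m, v = Zαc/n = 2.735e5 m/s
f = v/(2πr) = 1.285e13 Hz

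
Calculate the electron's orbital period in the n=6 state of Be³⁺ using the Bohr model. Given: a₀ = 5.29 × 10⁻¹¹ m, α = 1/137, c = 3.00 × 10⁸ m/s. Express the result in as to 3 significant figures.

r = n²a₀/Z = 6²·5.29 × 10⁻¹¹/4 = 4.76 × 10⁻¹⁰ m
v = Zαc/n = 4·0.00730·3.00 × 10⁸/6 = 1.46 × 10⁶ m/s
T = 2πr/v = 2.05 × 10⁻¹⁵ s = 2050 as

2050 as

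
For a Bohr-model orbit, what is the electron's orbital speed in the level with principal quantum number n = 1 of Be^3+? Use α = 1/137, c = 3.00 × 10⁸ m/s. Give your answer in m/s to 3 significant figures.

8.76 × 10⁶ m/s

v_n = Zαc/n = 4 × 0.00730 × 3.00 × 10⁸ / 1
    = 8.76 × 10⁶ m/s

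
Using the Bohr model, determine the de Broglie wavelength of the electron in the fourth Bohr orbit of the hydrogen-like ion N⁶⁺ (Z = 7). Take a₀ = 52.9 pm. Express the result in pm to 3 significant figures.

The Bohr quantisation condition is nλ = 2πr_n.
r_n = n²a₀/Z = 121 pm
λ = 2πr_n/n = 2π·121/4 = 190 pm

190 pm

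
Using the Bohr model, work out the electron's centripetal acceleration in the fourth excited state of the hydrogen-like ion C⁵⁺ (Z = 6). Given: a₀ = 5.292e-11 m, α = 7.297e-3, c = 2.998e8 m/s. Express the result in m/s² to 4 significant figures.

r = n²a₀/Z = 2.205e-10 m, v = Zαc/n = 2.625e6 m/s
a = v²/r = (2.625e6)² / 2.205e-10 = 3.125e22 m/s²

3.125e22 m/s²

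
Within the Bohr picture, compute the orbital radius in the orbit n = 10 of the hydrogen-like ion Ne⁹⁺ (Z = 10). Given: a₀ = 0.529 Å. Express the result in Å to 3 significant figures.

5.29 Å

r_n = n²a₀/Z = 10² × 0.529 / 10
    = 100 × 0.529 / 10 = 5.29 Å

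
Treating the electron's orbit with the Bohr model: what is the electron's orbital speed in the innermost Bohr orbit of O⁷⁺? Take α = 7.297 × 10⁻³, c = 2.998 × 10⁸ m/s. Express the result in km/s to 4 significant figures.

v_n = Zαc/n = 8 × 0.007297 × 2.998 × 10⁸ / 1
    = 1.750 × 10⁴ km/s

1.750 × 10⁴ km/s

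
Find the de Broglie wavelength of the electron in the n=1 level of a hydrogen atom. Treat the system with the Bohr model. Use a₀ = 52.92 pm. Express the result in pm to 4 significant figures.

The Bohr quantisation condition is nλ = 2πr_n.
r_n = n²a₀/Z = 52.92 pm
λ = 2πr_n/n = 2π·52.92/1 = 332.5 pm

332.5 pm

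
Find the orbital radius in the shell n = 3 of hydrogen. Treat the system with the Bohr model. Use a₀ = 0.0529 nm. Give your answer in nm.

0.476 nm

r_n = n²a₀/Z = 3² × 0.0529 / 1
    = 9 × 0.0529 / 1 = 0.476 nm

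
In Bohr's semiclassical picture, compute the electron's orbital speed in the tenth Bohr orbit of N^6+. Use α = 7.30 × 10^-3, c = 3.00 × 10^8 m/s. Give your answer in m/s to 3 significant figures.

v_n = Zαc/n = 7 × 0.00730 × 3.00 × 10^8 / 10
    = 1.53 × 10^6 m/s

1.53 × 10^6 m/s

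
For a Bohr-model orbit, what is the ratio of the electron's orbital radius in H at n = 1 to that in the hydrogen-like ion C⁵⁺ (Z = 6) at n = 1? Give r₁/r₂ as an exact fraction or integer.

r ∝ Z^-1 · n^2
r₁/r₂ = (1/6)^-1 · (1/1)^2 = 6

6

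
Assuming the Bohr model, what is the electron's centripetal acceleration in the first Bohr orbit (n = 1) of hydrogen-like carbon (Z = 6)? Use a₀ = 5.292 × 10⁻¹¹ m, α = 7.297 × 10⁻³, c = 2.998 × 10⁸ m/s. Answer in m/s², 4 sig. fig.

r = n²a₀/Z = 8.820 × 10⁻¹² m, v = Zαc/n = 1.313 × 10⁷ m/s
a = v²/r = (1.313 × 10⁷)² / 8.820 × 10⁻¹² = 1.953 × 10²⁵ m/s²

1.953 × 10²⁵ m/s²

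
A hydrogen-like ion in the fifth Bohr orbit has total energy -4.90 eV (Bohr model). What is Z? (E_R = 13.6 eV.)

E_n = −E_R Z²/n² ⇒ Z² = −E_n n²/E_R = 4.90 × 5² / 13.6 ≈ 9.01
Z = 3

3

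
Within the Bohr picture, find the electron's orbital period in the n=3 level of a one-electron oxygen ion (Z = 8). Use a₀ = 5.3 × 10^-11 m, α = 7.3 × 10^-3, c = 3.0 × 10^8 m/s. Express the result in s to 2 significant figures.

r = n²a₀/Z = 3²·5.3 × 10^-11/8 = 6.0 × 10^-11 m
v = Zαc/n = 8·0.0073·3.0 × 10^8/3 = 5.8 × 10^6 m/s
T = 2πr/v = 6.4 × 10^-17 s

6.4 × 10^-17 s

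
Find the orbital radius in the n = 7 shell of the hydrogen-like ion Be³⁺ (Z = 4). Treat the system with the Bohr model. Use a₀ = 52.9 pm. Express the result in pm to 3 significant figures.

r_n = n²a₀/Z = 7² × 52.9 / 4
    = 49 × 52.9 / 4 = 648 pm

648 pm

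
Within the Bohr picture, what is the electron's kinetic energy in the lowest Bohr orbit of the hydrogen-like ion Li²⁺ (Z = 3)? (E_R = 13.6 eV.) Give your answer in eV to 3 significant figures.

122 eV

For a Coulomb orbit the virial theorem gives K = −E_n.
E_n = −E_R·Z²/n², so K = E_R·Z²/n² = 13.6 × 3²/1² = 122 eV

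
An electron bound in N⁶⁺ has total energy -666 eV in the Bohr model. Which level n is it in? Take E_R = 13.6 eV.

E_n = −E_R Z²/n² ⇒ n² = E_R Z²/(−E_n) = 13.6 × 7² / 666 ≈ 1.00
n = 1

1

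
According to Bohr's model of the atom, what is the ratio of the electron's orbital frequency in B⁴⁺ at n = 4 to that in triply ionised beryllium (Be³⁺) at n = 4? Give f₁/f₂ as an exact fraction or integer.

25/16

f ∝ Z^2 · n^-3
f₁/f₂ = (5/4)^2 · (4/4)^-3 = 25/16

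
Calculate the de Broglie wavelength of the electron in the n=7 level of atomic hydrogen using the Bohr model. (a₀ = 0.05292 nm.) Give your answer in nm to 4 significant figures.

The Bohr quantisation condition is nλ = 2πr_n.
r_n = n²a₀/Z = 2.593 nm
λ = 2πr_n/n = 2π·2.593/7 = 2.328 nm

2.328 nm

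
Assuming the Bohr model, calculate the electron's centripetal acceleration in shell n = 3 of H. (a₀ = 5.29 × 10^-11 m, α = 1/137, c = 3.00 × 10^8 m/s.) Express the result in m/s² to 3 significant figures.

1.12 × 10^21 m/s²

r = n²a₀/Z = 4.76 × 10^-10 m, v = Zαc/n = 7.30 × 10^5 m/s
a = v²/r = (7.30 × 10^5)² / 4.76 × 10^-10 = 1.12 × 10^21 m/s²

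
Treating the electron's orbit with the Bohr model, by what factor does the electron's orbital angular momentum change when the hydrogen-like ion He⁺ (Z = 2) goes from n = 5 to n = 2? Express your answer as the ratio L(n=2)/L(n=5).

2/5

L = nℏ depends only on n, so L ∝ n.
L(n=2)/L(n=5) = (2/5)^1 = 2/5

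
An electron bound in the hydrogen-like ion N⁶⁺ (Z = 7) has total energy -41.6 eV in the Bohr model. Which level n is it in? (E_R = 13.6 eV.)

4

E_n = −E_R Z²/n² ⇒ n² = E_R Z²/(−E_n) = 13.6 × 7² / 41.6 ≈ 16.02
n = 4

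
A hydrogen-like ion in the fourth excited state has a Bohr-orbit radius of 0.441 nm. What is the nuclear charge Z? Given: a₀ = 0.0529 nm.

3

r_n = n²a₀/Z ⇒ Z = n²a₀/r = 5² × 0.0529 / 0.441 ≈ 3.00
Z = 3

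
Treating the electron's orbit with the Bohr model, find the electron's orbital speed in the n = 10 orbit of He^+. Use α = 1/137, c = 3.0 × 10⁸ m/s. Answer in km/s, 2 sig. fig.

v_n = Zαc/n = 2 × 0.0073 × 3.0 × 10⁸ / 10
    = 440 km/s

440 km/s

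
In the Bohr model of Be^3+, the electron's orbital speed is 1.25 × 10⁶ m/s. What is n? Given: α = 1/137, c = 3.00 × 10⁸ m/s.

v_n = Zαc/n ⇒ n = Zαc/v = 4 × 0.00730 × 3.00 × 10⁸ / 1.25 × 10⁶ ≈ 7.01
n = 7

7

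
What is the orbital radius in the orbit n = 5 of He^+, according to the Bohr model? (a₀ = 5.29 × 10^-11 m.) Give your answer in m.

r_n = n²a₀/Z = 5² × 5.29 × 10^-11 / 2
    = 25 × 5.29 × 10^-11 / 2 = 6.61 × 10^-10 m

6.61 × 10^-10 m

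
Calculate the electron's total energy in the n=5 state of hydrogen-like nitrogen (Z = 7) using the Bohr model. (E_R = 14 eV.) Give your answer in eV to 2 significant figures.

E_n = −E_R·Z²/n² = −14 × 7²/5² = -27 eV

-27 eV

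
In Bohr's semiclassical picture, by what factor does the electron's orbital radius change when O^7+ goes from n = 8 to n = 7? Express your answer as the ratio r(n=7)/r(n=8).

r ∝ Z^-1 · n^2; with Z fixed, r ∝ n^2.
r(n=7)/r(n=8) = (7/8)^2 = 49/64

49/64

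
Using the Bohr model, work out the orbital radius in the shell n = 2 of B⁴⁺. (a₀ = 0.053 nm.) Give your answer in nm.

0.042 nm

r_n = n²a₀/Z = 2² × 0.053 / 5
    = 4 × 0.053 / 5 = 0.042 nm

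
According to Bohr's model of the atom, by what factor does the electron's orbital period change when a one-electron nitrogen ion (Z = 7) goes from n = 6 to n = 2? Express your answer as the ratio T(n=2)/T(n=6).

1/27

T ∝ Z^-2 · n^3; with Z fixed, T ∝ n^3.
T(n=2)/T(n=6) = (2/6)^3 = 1/27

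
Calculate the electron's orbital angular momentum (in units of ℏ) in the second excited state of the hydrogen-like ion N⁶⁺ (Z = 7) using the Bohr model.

L_n = nℏ, so L/ℏ = n = 3.

3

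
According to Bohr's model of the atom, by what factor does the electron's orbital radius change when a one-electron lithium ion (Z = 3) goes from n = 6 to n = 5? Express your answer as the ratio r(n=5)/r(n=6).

25/36

r ∝ Z^-1 · n^2; with Z fixed, r ∝ n^2.
r(n=5)/r(n=6) = (5/6)^2 = 25/36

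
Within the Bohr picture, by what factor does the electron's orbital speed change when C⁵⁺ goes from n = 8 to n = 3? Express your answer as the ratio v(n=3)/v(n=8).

8/3

v ∝ Z^1 · n^-1; with Z fixed, v ∝ n^-1.
v(n=3)/v(n=8) = (3/8)^-1 = 8/3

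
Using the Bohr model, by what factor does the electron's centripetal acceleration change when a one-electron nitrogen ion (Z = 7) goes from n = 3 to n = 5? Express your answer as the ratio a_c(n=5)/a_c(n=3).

81/625

a_c ∝ Z^3 · n^-4; with Z fixed, a_c ∝ n^-4.
a_c(n=5)/a_c(n=3) = (5/3)^-4 = 81/625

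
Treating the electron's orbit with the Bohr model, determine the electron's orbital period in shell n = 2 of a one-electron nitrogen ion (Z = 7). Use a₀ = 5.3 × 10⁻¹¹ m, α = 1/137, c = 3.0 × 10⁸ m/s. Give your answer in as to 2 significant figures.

r = n²a₀/Z = 2²·5.3 × 10⁻¹¹/7 = 3.0 × 10⁻¹¹ m
v = Zαc/n = 7·0.0073·3.0 × 10⁸/2 = 7.7 × 10⁶ m/s
T = 2πr/v = 2.5 × 10⁻¹⁷ s = 25 as

25 as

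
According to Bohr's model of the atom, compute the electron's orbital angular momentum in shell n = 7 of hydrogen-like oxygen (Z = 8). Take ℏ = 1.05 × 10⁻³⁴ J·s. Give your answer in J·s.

7.35 × 10⁻³⁴ J·s

L_n = nℏ = 7 × 1.05 × 10⁻³⁴ = 7.35 × 10⁻³⁴ J·s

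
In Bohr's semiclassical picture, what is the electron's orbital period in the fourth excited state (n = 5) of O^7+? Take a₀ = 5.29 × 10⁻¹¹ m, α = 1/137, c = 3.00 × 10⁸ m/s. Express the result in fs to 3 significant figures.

r = n²a₀/Z = 5²·5.29 × 10⁻¹¹/8 = 1.65 × 10⁻¹⁰ m
v = Zαc/n = 8·0.00730·3.00 × 10⁸/5 = 3.50 × 10⁶ m/s
T = 2πr/v = 2.96 × 10⁻¹⁶ s = 0.296 fs

0.296 fs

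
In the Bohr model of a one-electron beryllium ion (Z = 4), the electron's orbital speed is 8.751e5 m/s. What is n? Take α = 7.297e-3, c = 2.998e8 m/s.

10

v_n = Zαc/n ⇒ n = Zαc/v = 4 × 0.007297 × 2.998e8 / 8.751e5 ≈ 10.00
n = 10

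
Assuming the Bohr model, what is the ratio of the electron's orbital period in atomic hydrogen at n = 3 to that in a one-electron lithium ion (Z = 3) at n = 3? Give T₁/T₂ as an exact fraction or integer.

9

T ∝ Z^-2 · n^3
T₁/T₂ = (1/3)^-2 · (3/3)^3 = 9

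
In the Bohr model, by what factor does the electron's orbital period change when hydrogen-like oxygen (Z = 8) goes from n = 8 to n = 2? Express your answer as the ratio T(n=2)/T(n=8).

T ∝ Z^-2 · n^3; with Z fixed, T ∝ n^3.
T(n=2)/T(n=8) = (2/8)^3 = 1/64

1/64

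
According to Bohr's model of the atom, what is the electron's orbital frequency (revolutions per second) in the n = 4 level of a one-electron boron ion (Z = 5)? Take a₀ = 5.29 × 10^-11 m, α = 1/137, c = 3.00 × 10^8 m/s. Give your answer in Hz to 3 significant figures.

r = n²a₀/Z = 1.69 × 10^-10 m, v = Zαc/n = 2.74 × 10^6 m/s
f = v/(2πr) = 2.57 × 10^15 Hz

2.57 × 10^15 Hz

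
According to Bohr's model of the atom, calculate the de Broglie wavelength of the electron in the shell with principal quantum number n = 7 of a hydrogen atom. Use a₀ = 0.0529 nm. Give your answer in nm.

The Bohr quantisation condition is nλ = 2πr_n.
r_n = n²a₀/Z = 2.59 nm
λ = 2πr_n/n = 2π·2.59/7 = 2.33 nm

2.33 nm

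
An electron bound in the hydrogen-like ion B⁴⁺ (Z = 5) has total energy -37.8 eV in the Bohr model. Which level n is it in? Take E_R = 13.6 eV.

3

E_n = −E_R Z²/n² ⇒ n² = E_R Z²/(−E_n) = 13.6 × 5² / 37.8 ≈ 8.99
n = 3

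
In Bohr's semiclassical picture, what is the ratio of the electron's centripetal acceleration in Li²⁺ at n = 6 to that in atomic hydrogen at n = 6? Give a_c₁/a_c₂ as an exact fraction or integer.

a_c ∝ Z^3 · n^-4
a_c₁/a_c₂ = (3/1)^3 · (6/6)^-4 = 27

27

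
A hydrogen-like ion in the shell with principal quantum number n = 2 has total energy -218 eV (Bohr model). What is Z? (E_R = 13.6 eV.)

8

E_n = −E_R Z²/n² ⇒ Z² = −E_n n²/E_R = 218 × 2² / 13.6 ≈ 64.12
Z = 8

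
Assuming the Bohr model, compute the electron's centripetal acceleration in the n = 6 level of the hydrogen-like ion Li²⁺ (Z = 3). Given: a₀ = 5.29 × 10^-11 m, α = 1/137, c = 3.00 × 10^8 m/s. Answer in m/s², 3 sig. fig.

1.89 × 10^21 m/s²

r = n²a₀/Z = 6.35 × 10^-10 m, v = Zαc/n = 1.09 × 10^6 m/s
a = v²/r = (1.09 × 10^6)² / 6.35 × 10^-10 = 1.89 × 10^21 m/s²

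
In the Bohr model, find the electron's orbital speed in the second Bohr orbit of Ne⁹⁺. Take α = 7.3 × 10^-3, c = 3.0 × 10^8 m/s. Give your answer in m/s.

1.1 × 10^7 m/s

v_n = Zαc/n = 10 × 0.0073 × 3.0 × 10^8 / 2
    = 1.1 × 10^7 m/s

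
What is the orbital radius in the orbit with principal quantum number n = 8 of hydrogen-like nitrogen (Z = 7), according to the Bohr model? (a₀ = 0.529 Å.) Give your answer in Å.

4.84 Å

r_n = n²a₀/Z = 8² × 0.529 / 7
    = 64 × 0.529 / 7 = 4.84 Å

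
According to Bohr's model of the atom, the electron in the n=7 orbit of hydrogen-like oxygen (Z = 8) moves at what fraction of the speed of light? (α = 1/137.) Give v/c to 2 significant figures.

v_n = Zαc/n, so v/c = Zα/n = 8 × 0.0073 / 7 = 0.0083

0.0083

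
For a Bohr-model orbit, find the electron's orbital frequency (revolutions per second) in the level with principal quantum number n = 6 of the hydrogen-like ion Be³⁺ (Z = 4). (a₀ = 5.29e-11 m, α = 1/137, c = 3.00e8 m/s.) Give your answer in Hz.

r = n²a₀/Z = 4.76e-10 m, v = Zαc/n = 1.46e6 m/s
f = v/(2πr) = 4.88e14 Hz

4.88e14 Hz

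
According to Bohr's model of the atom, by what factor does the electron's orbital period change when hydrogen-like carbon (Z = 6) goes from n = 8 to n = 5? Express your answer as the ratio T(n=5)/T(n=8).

125/512

T ∝ Z^-2 · n^3; with Z fixed, T ∝ n^3.
T(n=5)/T(n=8) = (5/8)^3 = 125/512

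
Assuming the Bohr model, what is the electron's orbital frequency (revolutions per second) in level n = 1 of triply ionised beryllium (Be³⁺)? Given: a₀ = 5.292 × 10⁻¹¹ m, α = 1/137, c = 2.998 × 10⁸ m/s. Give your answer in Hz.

r = n²a₀/Z = 1.323 × 10⁻¹¹ m, v = Zαc/n = 8.753 × 10⁶ m/s
f = v/(2πr) = 1.053 × 10¹⁷ Hz

1.053 × 10¹⁷ Hz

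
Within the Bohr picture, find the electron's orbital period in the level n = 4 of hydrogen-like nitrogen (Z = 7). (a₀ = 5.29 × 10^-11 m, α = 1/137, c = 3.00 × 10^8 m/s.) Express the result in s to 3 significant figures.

r = n²a₀/Z = 4²·5.29 × 10^-11/7 = 1.21 × 10^-10 m
v = Zαc/n = 7·0.00730·3.00 × 10^8/4 = 3.83 × 10^6 m/s
T = 2πr/v = 1.98 × 10^-16 s

1.98 × 10^-16 s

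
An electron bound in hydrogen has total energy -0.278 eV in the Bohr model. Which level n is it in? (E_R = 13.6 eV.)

7

E_n = −E_R Z²/n² ⇒ n² = E_R Z²/(−E_n) = 13.6 × 1² / 0.278 ≈ 48.92
n = 7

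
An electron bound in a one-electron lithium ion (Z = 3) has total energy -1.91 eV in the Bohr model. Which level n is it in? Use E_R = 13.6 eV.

E_n = −E_R Z²/n² ⇒ n² = E_R Z²/(−E_n) = 13.6 × 3² / 1.91 ≈ 64.08
n = 8

8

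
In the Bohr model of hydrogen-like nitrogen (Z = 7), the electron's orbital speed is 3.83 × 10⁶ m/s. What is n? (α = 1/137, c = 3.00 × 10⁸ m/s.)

v_n = Zαc/n ⇒ n = Zαc/v = 7 × 0.00730 × 3.00 × 10⁸ / 3.83 × 10⁶ ≈ 4.00
n = 4

4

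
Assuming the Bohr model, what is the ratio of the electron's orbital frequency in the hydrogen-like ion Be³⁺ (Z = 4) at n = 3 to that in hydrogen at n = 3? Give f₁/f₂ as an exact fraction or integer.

16

f ∝ Z^2 · n^-3
f₁/f₂ = (4/1)^2 · (3/3)^-3 = 16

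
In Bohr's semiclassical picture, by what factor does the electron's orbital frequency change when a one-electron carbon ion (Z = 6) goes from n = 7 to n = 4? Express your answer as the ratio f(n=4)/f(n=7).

f ∝ Z^2 · n^-3; with Z fixed, f ∝ n^-3.
f(n=4)/f(n=7) = (4/7)^-3 = 343/64

343/64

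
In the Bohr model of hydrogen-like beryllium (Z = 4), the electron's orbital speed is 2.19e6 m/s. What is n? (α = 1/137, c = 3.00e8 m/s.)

4

v_n = Zαc/n ⇒ n = Zαc/v = 4 × 0.00730 × 3.00e8 / 2.19e6 ≈ 4.00
n = 4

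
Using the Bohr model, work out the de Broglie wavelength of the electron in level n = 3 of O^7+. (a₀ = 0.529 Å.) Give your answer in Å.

1.25 Å

The Bohr quantisation condition is nλ = 2πr_n.
r_n = n²a₀/Z = 0.595 Å
λ = 2πr_n/n = 2π·0.595/3 = 1.25 Å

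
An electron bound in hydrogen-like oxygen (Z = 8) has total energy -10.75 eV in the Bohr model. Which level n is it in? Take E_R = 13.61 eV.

9

E_n = −E_R Z²/n² ⇒ n² = E_R Z²/(−E_n) = 13.61 × 8² / 10.75 ≈ 81.03
n = 9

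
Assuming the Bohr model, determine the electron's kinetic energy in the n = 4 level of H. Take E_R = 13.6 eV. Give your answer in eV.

0.850 eV

For a Coulomb orbit the virial theorem gives K = −E_n.
E_n = −E_R·Z²/n², so K = E_R·Z²/n² = 13.6 × 1²/4² = 0.850 eV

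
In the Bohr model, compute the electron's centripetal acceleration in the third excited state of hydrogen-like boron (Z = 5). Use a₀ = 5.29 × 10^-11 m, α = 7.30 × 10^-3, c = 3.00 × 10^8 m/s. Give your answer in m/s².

4.43 × 10^22 m/s²

r = n²a₀/Z = 1.69 × 10^-10 m, v = Zαc/n = 2.74 × 10^6 m/s
a = v²/r = (2.74 × 10^6)² / 1.69 × 10^-10 = 4.43 × 10^22 m/s²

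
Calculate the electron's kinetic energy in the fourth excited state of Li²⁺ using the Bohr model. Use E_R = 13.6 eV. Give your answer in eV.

For a Coulomb orbit the virial theorem gives K = −E_n.
E_n = −E_R·Z²/n², so K = E_R·Z²/n² = 13.6 × 3²/5² = 4.90 eV

4.90 eV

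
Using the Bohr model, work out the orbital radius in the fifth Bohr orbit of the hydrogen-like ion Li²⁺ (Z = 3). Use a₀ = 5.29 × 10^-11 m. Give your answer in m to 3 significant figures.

r_n = n²a₀/Z = 5² × 5.29 × 10^-11 / 3
    = 25 × 5.29 × 10^-11 / 3 = 4.41 × 10^-10 m

4.41 × 10^-10 m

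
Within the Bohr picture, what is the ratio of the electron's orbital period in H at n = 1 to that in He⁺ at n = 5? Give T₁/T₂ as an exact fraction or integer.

T ∝ Z^-2 · n^3
T₁/T₂ = (1/2)^-2 · (1/5)^3 = 4/125

4/125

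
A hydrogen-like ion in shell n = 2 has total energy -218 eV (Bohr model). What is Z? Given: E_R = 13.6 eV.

8

E_n = −E_R Z²/n² ⇒ Z² = −E_n n²/E_R = 218 × 2² / 13.6 ≈ 64.12
Z = 8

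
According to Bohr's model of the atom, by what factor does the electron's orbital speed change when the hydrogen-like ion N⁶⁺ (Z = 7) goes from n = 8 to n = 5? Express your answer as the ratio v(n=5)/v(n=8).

8/5

v ∝ Z^1 · n^-1; with Z fixed, v ∝ n^-1.
v(n=5)/v(n=8) = (5/8)^-1 = 8/5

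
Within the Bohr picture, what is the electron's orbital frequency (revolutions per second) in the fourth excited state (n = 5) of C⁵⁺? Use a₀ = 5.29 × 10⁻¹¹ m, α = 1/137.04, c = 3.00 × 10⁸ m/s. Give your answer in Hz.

1.90 × 10¹⁵ Hz

r = n²a₀/Z = 2.20 × 10⁻¹⁰ m, v = Zαc/n = 2.63 × 10⁶ m/s
f = v/(2πr) = 1.90 × 10¹⁵ Hz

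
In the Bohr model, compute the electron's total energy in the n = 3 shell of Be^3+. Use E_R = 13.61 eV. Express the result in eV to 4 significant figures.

-24.20 eV

E_n = −E_R·Z²/n² = −13.61 × 4²/3² = -24.20 eV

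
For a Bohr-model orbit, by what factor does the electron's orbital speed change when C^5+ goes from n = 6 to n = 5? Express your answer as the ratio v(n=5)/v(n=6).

6/5

v ∝ Z^1 · n^-1; with Z fixed, v ∝ n^-1.
v(n=5)/v(n=6) = (5/6)^-1 = 6/5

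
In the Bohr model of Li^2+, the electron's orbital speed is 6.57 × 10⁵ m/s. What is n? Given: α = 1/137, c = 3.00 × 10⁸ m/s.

v_n = Zαc/n ⇒ n = Zαc/v = 3 × 0.00730 × 3.00 × 10⁸ / 6.57 × 10⁵ ≈ 10.00
n = 10

10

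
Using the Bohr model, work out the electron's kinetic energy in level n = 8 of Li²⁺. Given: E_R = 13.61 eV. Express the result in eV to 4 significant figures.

1.914 eV

For a Coulomb orbit the virial theorem gives K = −E_n.
E_n = −E_R·Z²/n², so K = E_R·Z²/n² = 13.61 × 3²/8² = 1.914 eV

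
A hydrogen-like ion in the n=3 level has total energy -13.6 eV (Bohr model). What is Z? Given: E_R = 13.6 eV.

E_n = −E_R Z²/n² ⇒ Z² = −E_n n²/E_R = 13.6 × 3² / 13.6 ≈ 9.00
Z = 3

3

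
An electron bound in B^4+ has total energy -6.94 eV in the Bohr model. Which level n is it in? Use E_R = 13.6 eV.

E_n = −E_R Z²/n² ⇒ n² = E_R Z²/(−E_n) = 13.6 × 5² / 6.94 ≈ 48.99
n = 7

7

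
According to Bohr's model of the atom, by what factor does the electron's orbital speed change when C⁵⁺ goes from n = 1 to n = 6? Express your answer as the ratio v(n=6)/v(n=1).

1/6

v ∝ Z^1 · n^-1; with Z fixed, v ∝ n^-1.
v(n=6)/v(n=1) = (6/1)^-1 = 1/6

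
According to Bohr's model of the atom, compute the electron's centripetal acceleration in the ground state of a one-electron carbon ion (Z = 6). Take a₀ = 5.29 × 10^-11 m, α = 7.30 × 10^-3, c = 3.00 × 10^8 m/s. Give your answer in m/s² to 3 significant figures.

1.96 × 10^25 m/s²

r = n²a₀/Z = 8.82 × 10^-12 m, v = Zαc/n = 1.31 × 10^7 m/s
a = v²/r = (1.31 × 10^7)² / 8.82 × 10^-12 = 1.96 × 10^25 m/s²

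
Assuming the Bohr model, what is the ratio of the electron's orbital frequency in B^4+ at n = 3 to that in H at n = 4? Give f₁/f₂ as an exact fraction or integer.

f ∝ Z^2 · n^-3
f₁/f₂ = (5/1)^2 · (3/4)^-3 = 1600/27

1600/27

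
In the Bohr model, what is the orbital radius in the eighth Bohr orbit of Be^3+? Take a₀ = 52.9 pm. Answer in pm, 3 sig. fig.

r_n = n²a₀/Z = 8² × 52.9 / 4
    = 64 × 52.9 / 4 = 846 pm

846 pm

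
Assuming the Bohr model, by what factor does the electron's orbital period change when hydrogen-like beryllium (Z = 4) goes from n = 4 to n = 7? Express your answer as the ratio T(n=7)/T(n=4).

T ∝ Z^-2 · n^3; with Z fixed, T ∝ n^3.
T(n=7)/T(n=4) = (7/4)^3 = 343/64

343/64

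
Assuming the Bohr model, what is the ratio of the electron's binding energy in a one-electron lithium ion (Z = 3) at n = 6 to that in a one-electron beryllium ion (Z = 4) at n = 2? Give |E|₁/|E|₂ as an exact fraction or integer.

1/16

|E| ∝ Z^2 · n^-2
|E|₁/|E|₂ = (3/4)^2 · (6/2)^-2 = 1/16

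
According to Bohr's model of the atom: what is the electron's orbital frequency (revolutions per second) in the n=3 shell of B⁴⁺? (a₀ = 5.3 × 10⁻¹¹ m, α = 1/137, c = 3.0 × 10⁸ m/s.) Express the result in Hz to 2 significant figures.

6.1 × 10¹⁵ Hz

r = n²a₀/Z = 9.5 × 10⁻¹¹ m, v = Zαc/n = 3.6 × 10⁶ m/s
f = v/(2πr) = 6.1 × 10¹⁵ Hz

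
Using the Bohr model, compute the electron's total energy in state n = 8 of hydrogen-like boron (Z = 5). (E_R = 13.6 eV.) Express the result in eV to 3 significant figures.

E_n = −E_R·Z²/n² = −13.6 × 5²/8² = -5.31 eV

-5.31 eV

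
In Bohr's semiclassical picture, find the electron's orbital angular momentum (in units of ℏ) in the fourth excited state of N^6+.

5

L_n = nℏ, so L/ℏ = n = 5.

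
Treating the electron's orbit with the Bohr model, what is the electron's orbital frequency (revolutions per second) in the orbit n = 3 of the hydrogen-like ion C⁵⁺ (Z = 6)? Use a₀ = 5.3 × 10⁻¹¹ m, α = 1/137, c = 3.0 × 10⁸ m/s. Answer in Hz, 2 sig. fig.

8.8 × 10¹⁵ Hz

r = n²a₀/Z = 8.0 × 10⁻¹¹ m, v = Zαc/n = 4.4 × 10⁶ m/s
f = v/(2πr) = 8.8 × 10¹⁵ Hz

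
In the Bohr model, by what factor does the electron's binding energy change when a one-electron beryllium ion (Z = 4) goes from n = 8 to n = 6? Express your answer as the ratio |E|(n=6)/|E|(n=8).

16/9

|E| ∝ Z^2 · n^-2; with Z fixed, |E| ∝ n^-2.
|E|(n=6)/|E|(n=8) = (6/8)^-2 = 16/9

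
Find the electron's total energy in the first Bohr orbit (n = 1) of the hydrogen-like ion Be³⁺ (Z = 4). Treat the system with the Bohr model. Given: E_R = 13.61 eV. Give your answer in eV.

-217.8 eV

E_n = −E_R·Z²/n² = −13.61 × 4²/1² = -217.8 eV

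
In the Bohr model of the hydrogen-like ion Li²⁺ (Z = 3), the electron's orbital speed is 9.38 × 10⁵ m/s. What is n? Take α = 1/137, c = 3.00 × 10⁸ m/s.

7

v_n = Zαc/n ⇒ n = Zαc/v = 3 × 0.00730 × 3.00 × 10⁸ / 9.38 × 10⁵ ≈ 7.00
n = 7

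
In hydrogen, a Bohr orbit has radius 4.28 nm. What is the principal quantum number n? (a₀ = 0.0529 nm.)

9

r_n = n²a₀/Z ⇒ n² = rZ/a₀ = 4.28 × 1 / 0.0529 ≈ 80.91
n = 9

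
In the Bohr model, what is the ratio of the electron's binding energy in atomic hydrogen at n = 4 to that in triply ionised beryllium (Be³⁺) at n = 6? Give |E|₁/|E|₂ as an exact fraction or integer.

9/64

|E| ∝ Z^2 · n^-2
|E|₁/|E|₂ = (1/4)^2 · (4/6)^-2 = 9/64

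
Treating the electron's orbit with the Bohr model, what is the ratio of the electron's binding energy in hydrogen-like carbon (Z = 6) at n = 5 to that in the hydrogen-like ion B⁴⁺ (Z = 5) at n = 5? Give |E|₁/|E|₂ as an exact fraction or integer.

36/25

|E| ∝ Z^2 · n^-2
|E|₁/|E|₂ = (6/5)^2 · (5/5)^-2 = 36/25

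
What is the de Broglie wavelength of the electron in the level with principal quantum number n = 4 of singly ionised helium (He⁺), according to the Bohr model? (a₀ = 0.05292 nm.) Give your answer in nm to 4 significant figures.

The Bohr quantisation condition is nλ = 2πr_n.
r_n = n²a₀/Z = 0.4234 nm
λ = 2πr_n/n = 2π·0.4234/4 = 0.6650 nm

0.6650 nm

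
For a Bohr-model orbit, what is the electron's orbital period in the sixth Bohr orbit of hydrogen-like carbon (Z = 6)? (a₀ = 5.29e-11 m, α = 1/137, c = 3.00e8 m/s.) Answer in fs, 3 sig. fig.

r = n²a₀/Z = 6²·5.29e-11/6 = 3.17e-10 m
v = Zαc/n = 6·0.00730·3.00e8/6 = 2.19e6 m/s
T = 2πr/v = 9.11e-16 s = 0.911 fs

0.911 fs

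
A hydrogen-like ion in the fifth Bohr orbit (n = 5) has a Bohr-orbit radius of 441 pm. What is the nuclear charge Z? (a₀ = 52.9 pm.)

r_n = n²a₀/Z ⇒ Z = n²a₀/r = 5² × 52.9 / 441 ≈ 3.00
Z = 3

3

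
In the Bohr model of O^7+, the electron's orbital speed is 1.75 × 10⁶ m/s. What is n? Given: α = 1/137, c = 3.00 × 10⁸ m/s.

10

v_n = Zαc/n ⇒ n = Zαc/v = 8 × 0.00730 × 3.00 × 10⁸ / 1.75 × 10⁶ ≈ 10.01
n = 10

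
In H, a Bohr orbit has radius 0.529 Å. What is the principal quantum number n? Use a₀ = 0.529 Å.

r_n = n²a₀/Z ⇒ n² = rZ/a₀ = 0.529 × 1 / 0.529 ≈ 1.00
n = 1

1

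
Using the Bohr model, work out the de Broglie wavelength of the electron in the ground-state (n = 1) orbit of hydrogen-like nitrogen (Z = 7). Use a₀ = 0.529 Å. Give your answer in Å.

The Bohr quantisation condition is nλ = 2πr_n.
r_n = n²a₀/Z = 0.0756 Å
λ = 2πr_n/n = 2π·0.0756/1 = 0.475 Å

0.475 Å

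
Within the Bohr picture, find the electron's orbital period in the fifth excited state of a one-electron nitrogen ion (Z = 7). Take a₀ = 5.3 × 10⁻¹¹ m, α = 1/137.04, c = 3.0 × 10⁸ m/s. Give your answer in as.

670 as

r = n²a₀/Z = 6²·5.3 × 10⁻¹¹/7 = 2.7 × 10⁻¹⁰ m
v = Zαc/n = 7·0.0073·3.0 × 10⁸/6 = 2.6 × 10⁶ m/s
T = 2πr/v = 6.7 × 10⁻¹⁶ s = 670 as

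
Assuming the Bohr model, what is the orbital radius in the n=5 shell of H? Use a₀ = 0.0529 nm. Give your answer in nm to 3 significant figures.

1.32 nm

r_n = n²a₀/Z = 5² × 0.0529 / 1
    = 25 × 0.0529 / 1 = 1.32 nm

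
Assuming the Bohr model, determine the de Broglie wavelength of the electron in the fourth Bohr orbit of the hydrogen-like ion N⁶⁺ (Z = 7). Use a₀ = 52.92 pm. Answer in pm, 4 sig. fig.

The Bohr quantisation condition is nλ = 2πr_n.
r_n = n²a₀/Z = 121.0 pm
λ = 2πr_n/n = 2π·121.0/4 = 190.0 pm

190.0 pm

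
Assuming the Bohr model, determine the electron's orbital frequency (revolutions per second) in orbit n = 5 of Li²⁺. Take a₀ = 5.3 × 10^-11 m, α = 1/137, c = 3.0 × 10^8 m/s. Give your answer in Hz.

r = n²a₀/Z = 4.4 × 10^-10 m, v = Zαc/n = 1.3 × 10^6 m/s
f = v/(2πr) = 4.7 × 10^14 Hz

4.7 × 10^14 Hz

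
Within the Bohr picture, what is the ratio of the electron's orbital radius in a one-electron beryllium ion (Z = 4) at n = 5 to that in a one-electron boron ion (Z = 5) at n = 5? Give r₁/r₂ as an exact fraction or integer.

5/4

r ∝ Z^-1 · n^2
r₁/r₂ = (4/5)^-1 · (5/5)^2 = 5/4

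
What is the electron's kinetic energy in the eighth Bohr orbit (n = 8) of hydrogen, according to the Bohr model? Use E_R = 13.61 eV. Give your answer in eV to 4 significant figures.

0.2127 eV

For a Coulomb orbit the virial theorem gives K = −E_n.
E_n = −E_R·Z²/n², so K = E_R·Z²/n² = 13.61 × 1²/8² = 0.2127 eV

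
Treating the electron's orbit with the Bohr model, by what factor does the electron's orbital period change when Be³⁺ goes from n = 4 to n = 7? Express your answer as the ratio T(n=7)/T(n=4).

T ∝ Z^-2 · n^3; with Z fixed, T ∝ n^3.
T(n=7)/T(n=4) = (7/4)^3 = 343/64

343/64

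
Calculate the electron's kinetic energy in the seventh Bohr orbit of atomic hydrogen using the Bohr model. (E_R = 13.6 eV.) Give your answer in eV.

For a Coulomb orbit the virial theorem gives K = −E_n.
E_n = −E_R·Z²/n², so K = E_R·Z²/n² = 13.6 × 1²/7² = 0.278 eV

0.278 eV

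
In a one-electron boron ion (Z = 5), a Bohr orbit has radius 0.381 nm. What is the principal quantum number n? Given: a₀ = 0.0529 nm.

6

r_n = n²a₀/Z ⇒ n² = rZ/a₀ = 0.381 × 5 / 0.0529 ≈ 36.01
n = 6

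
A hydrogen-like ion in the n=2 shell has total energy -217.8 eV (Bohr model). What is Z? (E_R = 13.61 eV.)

E_n = −E_R Z²/n² ⇒ Z² = −E_n n²/E_R = 217.8 × 2² / 13.61 ≈ 64.01
Z = 8

8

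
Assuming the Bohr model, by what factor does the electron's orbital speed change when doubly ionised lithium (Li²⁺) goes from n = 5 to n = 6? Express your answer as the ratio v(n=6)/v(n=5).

5/6

v ∝ Z^1 · n^-1; with Z fixed, v ∝ n^-1.
v(n=6)/v(n=5) = (6/5)^-1 = 5/6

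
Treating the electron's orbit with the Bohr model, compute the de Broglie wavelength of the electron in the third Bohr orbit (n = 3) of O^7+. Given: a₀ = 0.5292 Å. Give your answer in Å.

1.247 Å

The Bohr quantisation condition is nλ = 2πr_n.
r_n = n²a₀/Z = 0.5954 Å
λ = 2πr_n/n = 2π·0.5954/3 = 1.247 Å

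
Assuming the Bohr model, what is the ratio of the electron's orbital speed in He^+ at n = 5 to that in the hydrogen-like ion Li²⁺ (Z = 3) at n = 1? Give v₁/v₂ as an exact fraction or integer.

2/15

v ∝ Z^1 · n^-1
v₁/v₂ = (2/3)^1 · (5/1)^-1 = 2/15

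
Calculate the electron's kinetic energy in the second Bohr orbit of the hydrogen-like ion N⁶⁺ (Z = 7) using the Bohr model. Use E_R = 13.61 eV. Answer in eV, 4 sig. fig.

166.7 eV

For a Coulomb orbit the virial theorem gives K = −E_n.
E_n = −E_R·Z²/n², so K = E_R·Z²/n² = 13.61 × 7²/2² = 166.7 eV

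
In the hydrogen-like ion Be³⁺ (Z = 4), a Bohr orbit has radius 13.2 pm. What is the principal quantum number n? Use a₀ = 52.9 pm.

1

r_n = n²a₀/Z ⇒ n² = rZ/a₀ = 13.2 × 4 / 52.9 ≈ 1.00
n = 1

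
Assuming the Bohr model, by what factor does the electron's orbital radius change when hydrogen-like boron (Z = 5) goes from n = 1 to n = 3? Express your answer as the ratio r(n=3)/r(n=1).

9

r ∝ Z^-1 · n^2; with Z fixed, r ∝ n^2.
r(n=3)/r(n=1) = (3/1)^2 = 9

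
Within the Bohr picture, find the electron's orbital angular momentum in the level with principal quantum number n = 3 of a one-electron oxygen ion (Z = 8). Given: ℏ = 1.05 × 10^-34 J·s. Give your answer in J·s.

L_n = nℏ = 3 × 1.05 × 10^-34 = 3.15 × 10^-34 J·s

3.15 × 10^-34 J·s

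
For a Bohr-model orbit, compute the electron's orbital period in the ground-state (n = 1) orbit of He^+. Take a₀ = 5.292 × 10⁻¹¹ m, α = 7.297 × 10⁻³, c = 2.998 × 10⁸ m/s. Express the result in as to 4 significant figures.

38.00 as

r = n²a₀/Z = 1²·5.292 × 10⁻¹¹/2 = 2.646 × 10⁻¹¹ m
v = Zαc/n = 2·0.007297·2.998 × 10⁸/1 = 4.375 × 10⁶ m/s
T = 2πr/v = 3.800 × 10⁻¹⁷ s = 38.00 as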